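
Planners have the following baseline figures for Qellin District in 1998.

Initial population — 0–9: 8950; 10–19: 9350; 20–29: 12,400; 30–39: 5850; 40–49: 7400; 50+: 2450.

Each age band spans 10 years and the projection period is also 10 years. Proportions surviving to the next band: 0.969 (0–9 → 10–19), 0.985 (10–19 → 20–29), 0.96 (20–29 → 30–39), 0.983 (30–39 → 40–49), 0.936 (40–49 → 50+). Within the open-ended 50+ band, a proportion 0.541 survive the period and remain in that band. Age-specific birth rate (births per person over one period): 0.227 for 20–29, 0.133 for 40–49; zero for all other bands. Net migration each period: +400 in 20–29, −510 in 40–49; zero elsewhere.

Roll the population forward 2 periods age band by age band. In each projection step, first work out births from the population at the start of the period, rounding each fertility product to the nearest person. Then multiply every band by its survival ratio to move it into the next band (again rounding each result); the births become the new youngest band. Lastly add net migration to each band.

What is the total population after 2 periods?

Call the bands 1 to 6, youngest first.
Period 1.
Births: 12400 × 0.227 = 2815 ; 7400 × 0.133 = 984 → total 3799
Band 2: 8950 × 0.969 = 8673
Band 3: 9350 × 0.985 = 9210
Band 4: 12400 × 0.96 = 11904
Band 5: 5850 × 0.983 = 5751
Band 6: 7400 × 0.936 + 2450 × 0.541 = 6926 + 1325 = 8251
Net migration: Band 3 + 400 → 9610; Band 5 − 510 → 5241
Giving 3799 / 8673 / 9610 / 11904 / 5241 / 8251.
Period 2.
Births: 9610 × 0.227 = 2181 ; 5241 × 0.133 = 697 → total 2878
Band 2: 3799 × 0.969 = 3681
Band 3: 8673 × 0.985 = 8543
Band 4: 9610 × 0.96 = 9226
Band 5: 11904 × 0.983 = 11702
Band 6: 5241 × 0.936 + 8251 × 0.541 = 4906 + 4464 = 9370
Net migration: Band 3 + 400 → 8943; Band 5 − 510 → 11192
Giving 2878 / 3681 / 8943 / 9226 / 11192 / 9370.
Total after period 2: 2878 + 3681 + 8943 + 9226 + 11192 + 9370 = 45290

45290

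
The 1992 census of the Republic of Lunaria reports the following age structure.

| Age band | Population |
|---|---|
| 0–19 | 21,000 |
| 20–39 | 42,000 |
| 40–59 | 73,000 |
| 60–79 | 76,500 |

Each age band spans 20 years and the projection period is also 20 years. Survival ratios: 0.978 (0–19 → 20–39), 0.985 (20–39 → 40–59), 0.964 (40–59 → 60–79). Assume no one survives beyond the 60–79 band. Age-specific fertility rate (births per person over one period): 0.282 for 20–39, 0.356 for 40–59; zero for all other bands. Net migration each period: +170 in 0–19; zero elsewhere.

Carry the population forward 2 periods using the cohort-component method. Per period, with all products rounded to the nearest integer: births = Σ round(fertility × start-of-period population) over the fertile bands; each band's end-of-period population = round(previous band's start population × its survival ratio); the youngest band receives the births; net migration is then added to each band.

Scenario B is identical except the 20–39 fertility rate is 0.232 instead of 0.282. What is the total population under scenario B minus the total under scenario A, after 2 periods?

-3081

Period 1.
Births: 42000 * 0.282 = 11844, 73000 * 0.356 = 25988 ⇒ total 37832
20–39: 21000 * 0.978 = 20538
40–59: 42000 * 0.985 = 41370
60–79: 73000 * 0.964 = 70372
Net migration: 0–19 + 170 → 38002
Population now: 0–19=38002, 20–39=20538, 40–59=41370, 60–79=70372
Period 2.
Births: 20538 * 0.282 = 5792, 41370 * 0.356 = 14728 ⇒ total 20520
20–39: 38002 * 0.978 = 37166
40–59: 20538 * 0.985 = 20230
60–79: 41370 * 0.964 = 39881
Net migration: 0–19 + 170 → 20690
Population now: 0–19=20690, 20–39=37166, 40–59=20230, 60–79=39881
Scenario A total after 2 periods: 117967
Scenario B projection —
Period 1.
Births: 42000 * 0.232 = 9744, 73000 * 0.356 = 25988 ⇒ total 35732
20–39: 21000 * 0.978 = 20538
40–59: 42000 * 0.985 = 41370
60–79: 73000 * 0.964 = 70372
Net migration: 0–19 + 170 → 35902
Population now: 0–19=35902, 20–39=20538, 40–59=41370, 60–79=70372
Period 2.
Births: 20538 * 0.232 = 4765, 41370 * 0.356 = 14728 ⇒ total 19493
20–39: 35902 * 0.978 = 35112
40–59: 20538 * 0.985 = 20230
60–79: 41370 * 0.964 = 39881
Net migration: 0–19 + 170 → 19663
Population now: 0–19=19663, 20–39=35112, 40–59=20230, 60–79=39881
Scenario B total after 2 periods: 114886
Difference B − A = 114886 − 117967 = -3081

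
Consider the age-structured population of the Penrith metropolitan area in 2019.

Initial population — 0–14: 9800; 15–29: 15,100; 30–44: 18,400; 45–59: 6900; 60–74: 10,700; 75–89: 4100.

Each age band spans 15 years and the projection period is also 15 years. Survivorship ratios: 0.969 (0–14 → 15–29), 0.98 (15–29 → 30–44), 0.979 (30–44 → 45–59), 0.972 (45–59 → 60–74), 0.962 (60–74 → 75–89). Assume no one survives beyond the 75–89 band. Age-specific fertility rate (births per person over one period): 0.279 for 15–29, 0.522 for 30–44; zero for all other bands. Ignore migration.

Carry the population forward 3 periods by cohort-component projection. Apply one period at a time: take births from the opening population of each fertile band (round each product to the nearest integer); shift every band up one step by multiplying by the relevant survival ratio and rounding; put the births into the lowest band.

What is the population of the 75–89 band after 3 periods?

16845

Call the groups 1 to 6, youngest first.
Period 1.
Births: 15100 × 0.279 = 4213, 18400 × 0.522 = 9605 — total 13818
Group 2: 9800 × 0.969 = 9496
Group 3: 15100 × 0.98 = 14798
Group 4: 18400 × 0.979 = 18014
Group 5: 6900 × 0.972 = 6707
Group 6: 10700 × 0.962 = 10293
End of period: [13818, 9496, 14798, 18014, 6707, 10293]
Period 2.
Births: 9496 × 0.279 = 2649, 14798 × 0.522 = 7725 — total 10374
Group 2: 13818 × 0.969 = 13390
Group 3: 9496 × 0.98 = 9306
Group 4: 14798 × 0.979 = 14487
Group 5: 18014 × 0.972 = 17510
Group 6: 6707 × 0.962 = 6452
End of period: [10374, 13390, 9306, 14487, 17510, 6452]
Period 3.
Births: 13390 × 0.279 = 3736, 9306 × 0.522 = 4858 — total 8594
Group 2: 10374 × 0.969 = 10052
Group 3: 13390 × 0.98 = 13122
Group 4: 9306 × 0.979 = 9111
Group 5: 14487 × 0.972 = 14081
Group 6: 17510 × 0.962 = 16845
End of period: [8594, 10052, 13122, 9111, 14081, 16845]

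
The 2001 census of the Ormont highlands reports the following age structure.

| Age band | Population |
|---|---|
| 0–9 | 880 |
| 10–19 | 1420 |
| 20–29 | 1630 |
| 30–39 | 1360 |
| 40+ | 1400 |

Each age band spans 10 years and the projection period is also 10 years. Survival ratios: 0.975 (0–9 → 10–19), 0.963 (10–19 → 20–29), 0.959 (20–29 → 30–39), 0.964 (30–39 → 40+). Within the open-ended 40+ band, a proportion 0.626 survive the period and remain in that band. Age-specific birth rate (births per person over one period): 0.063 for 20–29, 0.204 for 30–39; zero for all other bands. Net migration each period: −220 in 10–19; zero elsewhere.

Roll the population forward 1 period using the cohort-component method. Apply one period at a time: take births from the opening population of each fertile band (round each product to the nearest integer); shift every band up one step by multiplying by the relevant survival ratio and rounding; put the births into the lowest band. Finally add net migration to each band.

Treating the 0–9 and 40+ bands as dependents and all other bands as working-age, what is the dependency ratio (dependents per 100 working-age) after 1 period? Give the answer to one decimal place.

71.9

Call the groups 1 to 5, youngest first.
[period 1]
Births: 1630 * 0.063 = 103  |  1360 * 0.204 = 277 → 380
Group 2: 880 * 0.975 = 858
Group 3: 1420 * 0.963 = 1367
Group 4: 1630 * 0.959 = 1563
Group 5: 1360 * 0.964 + 1400 * 0.626 = 1311 + 876 = 2187
Net migration: Group 2 − 220 → 638
Giving 380 / 638 / 1367 / 1563 / 2187.
Dependents (band 0–9 + band 40+) = 380 + 2187 = 2567; working-age = 3568; ratio = 2567/3568 × 100 = 71.9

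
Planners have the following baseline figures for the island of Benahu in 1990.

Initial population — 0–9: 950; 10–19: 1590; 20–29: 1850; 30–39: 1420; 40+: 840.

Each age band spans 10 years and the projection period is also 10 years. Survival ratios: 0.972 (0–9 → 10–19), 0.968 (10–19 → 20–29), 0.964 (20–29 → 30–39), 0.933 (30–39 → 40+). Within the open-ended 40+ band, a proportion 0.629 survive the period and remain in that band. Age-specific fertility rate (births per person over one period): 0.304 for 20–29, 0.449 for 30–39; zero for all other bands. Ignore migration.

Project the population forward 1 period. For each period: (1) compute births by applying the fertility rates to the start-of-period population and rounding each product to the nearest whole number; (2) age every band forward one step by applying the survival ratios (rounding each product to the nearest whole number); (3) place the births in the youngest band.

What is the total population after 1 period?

Period 1:
Births: 1850 × 0.304 = 562  |  1420 × 0.449 = 638 ⇒ total 1200
10–19: 950 × 0.972 = 923
20–29: 1590 × 0.968 = 1539
30–39: 1850 × 0.964 = 1783
40+: 1420 × 0.933 + 840 × 0.629 = 1325 + 528 = 1853
Population now: 0–9=1200, 10–19=923, 20–29=1539, 30–39=1783, 40+=1853
Total after period 1: 1200 + 923 + 1539 + 1783 + 1853 = 7298

7298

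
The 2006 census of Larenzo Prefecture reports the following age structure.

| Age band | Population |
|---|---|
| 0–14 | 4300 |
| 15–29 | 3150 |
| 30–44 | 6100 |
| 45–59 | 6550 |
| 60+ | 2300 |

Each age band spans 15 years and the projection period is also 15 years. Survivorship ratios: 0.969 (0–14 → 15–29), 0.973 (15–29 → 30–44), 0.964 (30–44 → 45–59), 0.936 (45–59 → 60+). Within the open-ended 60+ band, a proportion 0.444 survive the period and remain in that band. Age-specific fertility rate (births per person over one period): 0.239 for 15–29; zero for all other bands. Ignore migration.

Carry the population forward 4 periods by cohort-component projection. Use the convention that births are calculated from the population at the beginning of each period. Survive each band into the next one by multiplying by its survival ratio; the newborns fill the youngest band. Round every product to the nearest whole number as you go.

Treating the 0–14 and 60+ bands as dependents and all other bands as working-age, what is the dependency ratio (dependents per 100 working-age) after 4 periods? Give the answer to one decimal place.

381.0

Call the groups 1 to 5, youngest first.
— Period 1 —
Births: 3150 * 0.239 = 753
Group 2: 4300 * 0.969 = 4167
Group 3: 3150 * 0.973 = 3065
Group 4: 6100 * 0.964 = 5880
Group 5: 6550 * 0.936 + 2300 * 0.444 = 6131 + 1021 = 7152
Giving 753 / 4167 / 3065 / 5880 / 7152.
— Period 2 —
Births: 4167 * 0.239 = 996
Group 2: 753 * 0.969 = 730
Group 3: 4167 * 0.973 = 4054
Group 4: 3065 * 0.964 = 2955
Group 5: 5880 * 0.936 + 7152 * 0.444 = 5504 + 3175 = 8679
Giving 996 / 730 / 4054 / 2955 / 8679.
— Period 3 —
Births: 730 * 0.239 = 174
Group 2: 996 * 0.969 = 965
Group 3: 730 * 0.973 = 710
Group 4: 4054 * 0.964 = 3908
Group 5: 2955 * 0.936 + 8679 * 0.444 = 2766 + 3853 = 6619
Giving 174 / 965 / 710 / 3908 / 6619.
— Period 4 —
Births: 965 * 0.239 = 231
Group 2: 174 * 0.969 = 169
Group 3: 965 * 0.973 = 939
Group 4: 710 * 0.964 = 684
Group 5: 3908 * 0.936 + 6619 * 0.444 = 3658 + 2939 = 6597
Giving 231 / 169 / 939 / 684 / 6597.
Dependents (band 0–14 + band 60+) = 231 + 6597 = 6828; working-age = 1792; ratio = 6828/1792 × 100 = 381.0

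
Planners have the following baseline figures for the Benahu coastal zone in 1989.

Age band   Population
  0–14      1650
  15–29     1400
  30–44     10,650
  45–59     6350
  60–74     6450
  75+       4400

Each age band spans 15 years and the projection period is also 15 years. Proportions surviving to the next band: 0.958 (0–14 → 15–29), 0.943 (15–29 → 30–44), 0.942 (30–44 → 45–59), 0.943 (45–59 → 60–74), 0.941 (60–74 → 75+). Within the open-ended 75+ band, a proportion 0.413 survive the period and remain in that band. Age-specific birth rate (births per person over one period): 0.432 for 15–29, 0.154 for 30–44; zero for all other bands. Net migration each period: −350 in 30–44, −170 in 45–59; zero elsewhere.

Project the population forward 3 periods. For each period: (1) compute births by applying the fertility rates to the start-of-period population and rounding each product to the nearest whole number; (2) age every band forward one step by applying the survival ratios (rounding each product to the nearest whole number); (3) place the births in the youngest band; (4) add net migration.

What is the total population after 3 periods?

— Period 1 —
Births: 1400 × 0.432 = 605, 10650 × 0.154 = 1640 ⇒ total 2245
15–29: 1650 × 0.958 = 1581
30–44: 1400 × 0.943 = 1320
45–59: 10650 × 0.942 = 10032
60–74: 6350 × 0.943 = 5988
75+: 6450 × 0.941 + 4400 × 0.413 = 6069 + 1817 = 7886
Net migration: 30–44 − 350 → 970; 45–59 − 170 → 9862
End of period: [2245, 1581, 970, 9862, 5988, 7886]
— Period 2 —
Births: 1581 × 0.432 = 683, 970 × 0.154 = 149 ⇒ total 832
15–29: 2245 × 0.958 = 2151
30–44: 1581 × 0.943 = 1491
45–59: 970 × 0.942 = 914
60–74: 9862 × 0.943 = 9300
75+: 5988 × 0.941 + 7886 × 0.413 = 5635 + 3257 = 8892
Net migration: 30–44 − 350 → 1141; 45–59 − 170 → 744
End of period: [832, 2151, 1141, 744, 9300, 8892]
— Period 3 —
Births: 2151 × 0.432 = 929, 1141 × 0.154 = 176 ⇒ total 1105
15–29: 832 × 0.958 = 797
30–44: 2151 × 0.943 = 2028
45–59: 1141 × 0.942 = 1075
60–74: 744 × 0.943 = 702
75+: 9300 × 0.941 + 8892 × 0.413 = 8751 + 3672 = 12423
Net migration: 30–44 − 350 → 1678; 45–59 − 170 → 905
End of period: [1105, 797, 1678, 905, 702, 12423]
Total after period 3: 1105 + 797 + 1678 + 905 + 702 + 12423 = 17610

17610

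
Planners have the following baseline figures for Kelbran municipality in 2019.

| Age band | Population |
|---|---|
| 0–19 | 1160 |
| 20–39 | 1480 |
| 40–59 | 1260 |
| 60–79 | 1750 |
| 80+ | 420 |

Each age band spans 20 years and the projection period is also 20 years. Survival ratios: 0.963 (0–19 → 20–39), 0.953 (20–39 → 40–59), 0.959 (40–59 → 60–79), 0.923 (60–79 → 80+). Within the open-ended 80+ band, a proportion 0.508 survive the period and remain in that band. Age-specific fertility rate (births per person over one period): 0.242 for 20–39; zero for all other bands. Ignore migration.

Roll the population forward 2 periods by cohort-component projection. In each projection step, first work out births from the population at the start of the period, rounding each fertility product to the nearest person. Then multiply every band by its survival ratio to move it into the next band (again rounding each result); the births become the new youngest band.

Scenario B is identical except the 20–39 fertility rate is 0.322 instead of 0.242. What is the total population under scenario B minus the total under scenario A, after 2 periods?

204

Numbering the groups 1..5 from youngest to oldest:
[period 1]
Births: 1480 × 0.242 = 358
Group 2: 1160 × 0.963 = 1117
Group 3: 1480 × 0.953 = 1410
Group 4: 1260 × 0.959 = 1208
Group 5: 1750 × 0.923 + 420 × 0.508 = 1615 + 213 = 1828
→ [358, 1117, 1410, 1208, 1828]
[period 2]
Births: 1117 × 0.242 = 270
Group 2: 358 × 0.963 = 345
Group 3: 1117 × 0.953 = 1065
Group 4: 1410 × 0.959 = 1352
Group 5: 1208 × 0.923 + 1828 × 0.508 = 1115 + 929 = 2044
→ [270, 345, 1065, 1352, 2044]
Scenario A total after 2 periods: 5076
Scenario B projection —
[period 1]
Births: 1480 × 0.322 = 477
Group 2: 1160 × 0.963 = 1117
Group 3: 1480 × 0.953 = 1410
Group 4: 1260 × 0.959 = 1208
Group 5: 1750 × 0.923 + 420 × 0.508 = 1615 + 213 = 1828
→ [477, 1117, 1410, 1208, 1828]
[period 2]
Births: 1117 × 0.322 = 360
Group 2: 477 × 0.963 = 459
Group 3: 1117 × 0.953 = 1065
Group 4: 1410 × 0.959 = 1352
Group 5: 1208 × 0.923 + 1828 × 0.508 = 1115 + 929 = 2044
→ [360, 459, 1065, 1352, 2044]
Scenario B total after 2 periods: 5280
Difference B − A = 5280 − 5076 = 204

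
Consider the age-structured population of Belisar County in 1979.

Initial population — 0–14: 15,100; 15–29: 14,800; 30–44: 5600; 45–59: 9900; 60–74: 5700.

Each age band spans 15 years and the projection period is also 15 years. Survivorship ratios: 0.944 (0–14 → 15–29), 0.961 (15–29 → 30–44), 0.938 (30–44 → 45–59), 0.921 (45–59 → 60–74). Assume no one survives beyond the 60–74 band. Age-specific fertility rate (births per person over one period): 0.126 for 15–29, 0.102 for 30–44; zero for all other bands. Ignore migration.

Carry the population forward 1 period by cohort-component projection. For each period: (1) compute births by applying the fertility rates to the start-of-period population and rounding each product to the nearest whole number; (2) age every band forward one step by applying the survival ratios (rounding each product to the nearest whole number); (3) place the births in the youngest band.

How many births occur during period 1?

(Bands numbered youngest = 1 to oldest = 5.)
Period 1:
Births: 14800 × 0.126 = 1865 ; 5600 × 0.102 = 571 → total 2436
Band 2: 15100 × 0.944 = 14254
Band 3: 14800 × 0.961 = 14223
Band 4: 5600 × 0.938 = 5253
Band 5: 9900 × 0.921 = 9118
Giving 2436 / 14254 / 14223 / 5253 / 9118.

2436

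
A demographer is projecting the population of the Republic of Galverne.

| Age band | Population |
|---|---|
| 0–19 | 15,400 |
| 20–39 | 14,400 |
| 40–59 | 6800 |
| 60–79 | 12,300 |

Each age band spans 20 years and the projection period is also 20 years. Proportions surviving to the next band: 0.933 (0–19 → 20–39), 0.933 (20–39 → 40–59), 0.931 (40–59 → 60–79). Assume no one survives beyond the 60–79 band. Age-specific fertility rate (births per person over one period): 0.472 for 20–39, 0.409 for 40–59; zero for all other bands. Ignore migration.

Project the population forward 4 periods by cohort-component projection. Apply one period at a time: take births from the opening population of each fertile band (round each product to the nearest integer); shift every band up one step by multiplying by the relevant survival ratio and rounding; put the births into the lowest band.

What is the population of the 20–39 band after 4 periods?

9051

[period 1]
Births: 14400 × 0.472 = 6797, 6800 × 0.409 = 2781 ⇒ total 9578
20–39: 15400 × 0.933 = 14368
40–59: 14400 × 0.933 = 13435
60–79: 6800 × 0.931 = 6331
End of period: [9578, 14368, 13435, 6331]
[period 2]
Births: 14368 × 0.472 = 6782, 13435 × 0.409 = 5495 ⇒ total 12277
20–39: 9578 × 0.933 = 8936
40–59: 14368 × 0.933 = 13405
60–79: 13435 × 0.931 = 12508
End of period: [12277, 8936, 13405, 12508]
[period 3]
Births: 8936 × 0.472 = 4218, 13405 × 0.409 = 5483 ⇒ total 9701
20–39: 12277 × 0.933 = 11454
40–59: 8936 × 0.933 = 8337
60–79: 13405 × 0.931 = 12480
End of period: [9701, 11454, 8337, 12480]
[period 4]
Births: 11454 × 0.472 = 5406, 8337 × 0.409 = 3410 ⇒ total 8816
20–39: 9701 × 0.933 = 9051
40–59: 11454 × 0.933 = 10687
60–79: 8337 × 0.931 = 7762
End of period: [8816, 9051, 10687, 7762]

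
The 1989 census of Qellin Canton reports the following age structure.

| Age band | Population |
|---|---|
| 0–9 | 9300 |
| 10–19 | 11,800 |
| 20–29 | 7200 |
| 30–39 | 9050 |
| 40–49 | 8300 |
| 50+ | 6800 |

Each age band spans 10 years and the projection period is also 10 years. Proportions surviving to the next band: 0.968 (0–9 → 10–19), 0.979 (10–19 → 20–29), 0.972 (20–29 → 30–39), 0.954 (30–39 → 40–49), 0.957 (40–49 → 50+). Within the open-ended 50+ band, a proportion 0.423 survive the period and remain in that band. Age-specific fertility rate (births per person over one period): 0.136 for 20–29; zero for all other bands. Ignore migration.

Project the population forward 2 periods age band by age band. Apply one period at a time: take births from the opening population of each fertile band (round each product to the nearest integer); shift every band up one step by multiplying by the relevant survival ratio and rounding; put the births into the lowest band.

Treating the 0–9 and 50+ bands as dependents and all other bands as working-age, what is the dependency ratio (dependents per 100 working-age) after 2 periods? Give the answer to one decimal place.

— Period 1 —
Births: 7200 × 0.136 = 979
10–19: 9300 × 0.968 = 9002
20–29: 11800 × 0.979 = 11552
30–39: 7200 × 0.972 = 6998
40–49: 9050 × 0.954 = 8634
50+: 8300 × 0.957 + 6800 × 0.423 = 7943 + 2876 = 10819
Population now: 0–9=979, 10–19=9002, 20–29=11552, 30–39=6998, 40–49=8634, 50+=10819
— Period 2 —
Births: 11552 × 0.136 = 1571
10–19: 979 × 0.968 = 948
20–29: 9002 × 0.979 = 8813
30–39: 11552 × 0.972 = 11229
40–49: 6998 × 0.954 = 6676
50+: 8634 × 0.957 + 10819 × 0.423 = 8263 + 4576 = 12839
Population now: 0–9=1571, 10–19=948, 20–29=8813, 30–39=11229, 40–49=6676, 50+=12839
Dependents (band 0–9 + band 50+) = 1571 + 12839 = 14410; working-age = 27666; ratio = 14410/27666 × 100 = 52.1

52.1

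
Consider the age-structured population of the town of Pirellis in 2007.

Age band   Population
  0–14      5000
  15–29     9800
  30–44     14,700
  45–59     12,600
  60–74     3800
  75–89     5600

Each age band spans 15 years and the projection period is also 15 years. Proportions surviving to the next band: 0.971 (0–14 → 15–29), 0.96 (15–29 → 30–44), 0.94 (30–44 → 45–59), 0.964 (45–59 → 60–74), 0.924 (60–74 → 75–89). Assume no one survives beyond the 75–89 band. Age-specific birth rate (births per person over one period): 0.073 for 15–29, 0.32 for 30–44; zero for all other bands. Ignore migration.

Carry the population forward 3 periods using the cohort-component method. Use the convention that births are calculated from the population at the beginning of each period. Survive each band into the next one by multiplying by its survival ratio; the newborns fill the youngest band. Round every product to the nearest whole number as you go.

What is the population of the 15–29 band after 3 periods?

Period 1:
Births: 9800 × 0.073 = 715 ; 14700 × 0.32 = 4704 → total 5419
15–29: 5000 × 0.971 = 4855
30–44: 9800 × 0.96 = 9408
45–59: 14700 × 0.94 = 13818
60–74: 12600 × 0.964 = 12146
75–89: 3800 × 0.924 = 3511
Population now: 0–14=5419, 15–29=4855, 30–44=9408, 45–59=13818, 60–74=12146, 75–89=3511
Period 2:
Births: 4855 × 0.073 = 354 ; 9408 × 0.32 = 3011 → total 3365
15–29: 5419 × 0.971 = 5262
30–44: 4855 × 0.96 = 4661
45–59: 9408 × 0.94 = 8844
60–74: 13818 × 0.964 = 13321
75–89: 12146 × 0.924 = 11223
Population now: 0–14=3365, 15–29=5262, 30–44=4661, 45–59=8844, 60–74=13321, 75–89=11223
Period 3:
Births: 5262 × 0.073 = 384 ; 4661 × 0.32 = 1492 → total 1876
15–29: 3365 × 0.971 = 3267
30–44: 5262 × 0.96 = 5052
45–59: 4661 × 0.94 = 4381
60–74: 8844 × 0.964 = 8526
75–89: 13321 × 0.924 = 12309
Population now: 0–14=1876, 15–29=3267, 30–44=5052, 45–59=4381, 60–74=8526, 75–89=12309

3267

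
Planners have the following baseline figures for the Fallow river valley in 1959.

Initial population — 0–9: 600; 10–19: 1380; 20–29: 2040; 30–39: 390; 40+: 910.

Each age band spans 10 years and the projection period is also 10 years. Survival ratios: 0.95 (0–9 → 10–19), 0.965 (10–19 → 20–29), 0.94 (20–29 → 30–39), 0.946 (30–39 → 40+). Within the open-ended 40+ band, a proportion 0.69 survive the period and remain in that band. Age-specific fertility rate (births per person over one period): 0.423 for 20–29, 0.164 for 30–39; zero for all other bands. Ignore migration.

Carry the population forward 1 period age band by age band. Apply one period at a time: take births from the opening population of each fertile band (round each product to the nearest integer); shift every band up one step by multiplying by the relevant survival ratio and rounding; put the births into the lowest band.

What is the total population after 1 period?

5744

Let group 1 be 0–9 through group 5 = 40+.
[period 1]
Births: 2040 × 0.423 = 863, 390 × 0.164 = 64 → total 927
Group 2: 600 × 0.95 = 570
Group 3: 1380 × 0.965 = 1332
Group 4: 2040 × 0.94 = 1918
Group 5: 390 × 0.946 + 910 × 0.69 = 369 + 628 = 997
→ [927, 570, 1332, 1918, 997]
Total after period 1: 927 + 570 + 1332 + 1918 + 997 = 5744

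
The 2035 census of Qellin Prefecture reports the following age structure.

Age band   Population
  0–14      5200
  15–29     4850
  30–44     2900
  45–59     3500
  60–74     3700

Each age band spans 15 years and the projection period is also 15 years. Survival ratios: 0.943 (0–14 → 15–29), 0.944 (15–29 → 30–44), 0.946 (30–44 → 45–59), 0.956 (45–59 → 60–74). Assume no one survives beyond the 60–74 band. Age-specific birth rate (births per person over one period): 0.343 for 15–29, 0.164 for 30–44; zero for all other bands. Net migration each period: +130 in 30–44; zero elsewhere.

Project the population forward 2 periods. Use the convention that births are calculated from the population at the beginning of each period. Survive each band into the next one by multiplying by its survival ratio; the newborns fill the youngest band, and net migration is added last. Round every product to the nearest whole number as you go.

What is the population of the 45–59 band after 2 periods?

[period 1]
Births: 4850 × 0.343 = 1664  |  2900 × 0.164 = 476 — total 2140
15–29: 5200 × 0.943 = 4904
30–44: 4850 × 0.944 = 4578
45–59: 2900 × 0.946 = 2743
60–74: 3500 × 0.956 = 3346
Net migration: 30–44 + 130 → 4708
→ [2140, 4904, 4708, 2743, 3346]
[period 2]
Births: 4904 × 0.343 = 1682  |  4708 × 0.164 = 772 — total 2454
15–29: 2140 × 0.943 = 2018
30–44: 4904 × 0.944 = 4629
45–59: 4708 × 0.946 = 4454
60–74: 2743 × 0.956 = 2622
Net migration: 30–44 + 130 → 4759
→ [2454, 2018, 4759, 4454, 2622]

4454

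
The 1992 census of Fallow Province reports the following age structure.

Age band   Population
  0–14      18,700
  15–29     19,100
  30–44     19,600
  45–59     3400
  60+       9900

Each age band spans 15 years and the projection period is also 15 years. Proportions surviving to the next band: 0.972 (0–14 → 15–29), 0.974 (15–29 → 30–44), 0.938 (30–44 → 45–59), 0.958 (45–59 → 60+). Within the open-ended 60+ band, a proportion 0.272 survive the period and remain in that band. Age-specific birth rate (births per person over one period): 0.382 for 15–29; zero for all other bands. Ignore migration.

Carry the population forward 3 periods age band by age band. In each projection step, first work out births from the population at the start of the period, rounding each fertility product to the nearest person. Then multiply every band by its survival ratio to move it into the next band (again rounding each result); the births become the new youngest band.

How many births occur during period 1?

Numbering the groups 1..5 from youngest to oldest:
— Period 1 —
Births: 19100 × 0.382 = 7296
Group 2: 18700 × 0.972 = 18176
Group 3: 19100 × 0.974 = 18603
Group 4: 19600 × 0.938 = 18385
Group 5: 3400 × 0.958 + 9900 × 0.272 = 3257 + 2693 = 5950
End of period: [7296, 18176, 18603, 18385, 5950]

7296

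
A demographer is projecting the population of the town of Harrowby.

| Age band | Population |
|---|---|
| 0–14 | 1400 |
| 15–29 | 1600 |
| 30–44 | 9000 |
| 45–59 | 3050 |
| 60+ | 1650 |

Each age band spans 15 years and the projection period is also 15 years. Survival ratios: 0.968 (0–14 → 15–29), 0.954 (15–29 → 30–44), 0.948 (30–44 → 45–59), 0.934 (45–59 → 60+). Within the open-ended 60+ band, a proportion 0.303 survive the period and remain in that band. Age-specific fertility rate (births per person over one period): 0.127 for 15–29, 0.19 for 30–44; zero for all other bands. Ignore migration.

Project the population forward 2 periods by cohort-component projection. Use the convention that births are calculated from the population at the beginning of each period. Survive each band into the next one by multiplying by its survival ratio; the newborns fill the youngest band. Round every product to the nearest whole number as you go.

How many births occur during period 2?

(Groups numbered youngest = 1 to oldest = 5.)
— Period 1 —
Births: 1600 × 0.127 = 203, 9000 × 0.19 = 1710 → total 1913
Group 2: 1400 × 0.968 = 1355
Group 3: 1600 × 0.954 = 1526
Group 4: 9000 × 0.948 = 8532
Group 5: 3050 × 0.934 + 1650 × 0.303 = 2849 + 500 = 3349
Population now: 0–14=1913, 15–29=1355, 30–44=1526, 45–59=8532, 60+=3349
— Period 2 —
Births: 1355 × 0.127 = 172, 1526 × 0.19 = 290 → total 462
Group 2: 1913 × 0.968 = 1852
Group 3: 1355 × 0.954 = 1293
Group 4: 1526 × 0.948 = 1447
Group 5: 8532 × 0.934 + 3349 × 0.303 = 7969 + 1015 = 8984
Population now: 0–14=462, 15–29=1852, 30–44=1293, 45–59=1447, 60+=8984

462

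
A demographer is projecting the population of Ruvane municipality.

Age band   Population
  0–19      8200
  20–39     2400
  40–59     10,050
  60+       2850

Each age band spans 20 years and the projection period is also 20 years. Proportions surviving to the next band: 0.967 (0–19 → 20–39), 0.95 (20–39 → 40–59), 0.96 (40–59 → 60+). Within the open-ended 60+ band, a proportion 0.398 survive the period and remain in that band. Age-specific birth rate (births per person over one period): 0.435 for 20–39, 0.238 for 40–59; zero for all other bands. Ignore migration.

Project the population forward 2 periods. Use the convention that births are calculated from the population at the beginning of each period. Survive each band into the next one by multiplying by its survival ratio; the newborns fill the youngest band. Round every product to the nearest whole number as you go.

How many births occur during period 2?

3992

Let band 1 be 0–19 through band 4 = 60+.
[period 1]
Births: 2400 × 0.435 = 1044  |  10050 × 0.238 = 2392 ⇒ total 3436
Band 2: 8200 × 0.967 = 7929
Band 3: 2400 × 0.95 = 2280
Band 4: 10050 × 0.96 + 2850 × 0.398 = 9648 + 1134 = 10782
Giving 3436 / 7929 / 2280 / 10782.
[period 2]
Births: 7929 × 0.435 = 3449  |  2280 × 0.238 = 543 ⇒ total 3992
Band 2: 3436 × 0.967 = 3323
Band 3: 7929 × 0.95 = 7533
Band 4: 2280 × 0.96 + 10782 × 0.398 = 2189 + 4291 = 6480
Giving 3992 / 3323 / 7533 / 6480.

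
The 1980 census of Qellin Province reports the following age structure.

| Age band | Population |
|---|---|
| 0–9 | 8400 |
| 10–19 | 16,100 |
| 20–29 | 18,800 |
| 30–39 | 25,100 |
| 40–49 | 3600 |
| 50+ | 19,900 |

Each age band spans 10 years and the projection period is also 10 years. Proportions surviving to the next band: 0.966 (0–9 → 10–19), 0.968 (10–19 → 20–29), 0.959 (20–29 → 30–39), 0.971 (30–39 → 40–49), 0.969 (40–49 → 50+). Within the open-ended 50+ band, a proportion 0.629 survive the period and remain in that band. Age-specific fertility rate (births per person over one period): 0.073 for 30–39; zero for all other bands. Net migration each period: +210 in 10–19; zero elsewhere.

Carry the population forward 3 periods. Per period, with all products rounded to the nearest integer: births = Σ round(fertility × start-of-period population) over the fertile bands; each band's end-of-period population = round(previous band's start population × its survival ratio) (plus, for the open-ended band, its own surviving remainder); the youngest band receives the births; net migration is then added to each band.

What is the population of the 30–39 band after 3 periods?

(Bands numbered youngest = 1 to oldest = 6.)
Period 1:
Births: 25100 × 0.073 = 1832
Band 2: 8400 × 0.966 = 8114
Band 3: 16100 × 0.968 = 15585
Band 4: 18800 × 0.959 = 18029
Band 5: 25100 × 0.971 = 24372
Band 6: 3600 × 0.969 + 19900 × 0.629 = 3488 + 12517 = 16005
Net migration: Band 2 + 210 → 8324
Population now: 0–9=1832, 10–19=8324, 20–29=15585, 30–39=18029, 40–49=24372, 50+=16005
Period 2:
Births: 18029 × 0.073 = 1316
Band 2: 1832 × 0.966 = 1770
Band 3: 8324 × 0.968 = 8058
Band 4: 15585 × 0.959 = 14946
Band 5: 18029 × 0.971 = 17506
Band 6: 24372 × 0.969 + 16005 × 0.629 = 23616 + 10067 = 33683
Net migration: Band 2 + 210 → 1980
Population now: 0–9=1316, 10–19=1980, 20–29=8058, 30–39=14946, 40–49=17506, 50+=33683
Period 3:
Births: 14946 × 0.073 = 1091
Band 2: 1316 × 0.966 = 1271
Band 3: 1980 × 0.968 = 1917
Band 4: 8058 × 0.959 = 7728
Band 5: 14946 × 0.971 = 14513
Band 6: 17506 × 0.969 + 33683 × 0.629 = 16963 + 21187 = 38150
Net migration: Band 2 + 210 → 1481
Population now: 0–9=1091, 10–19=1481, 20–29=1917, 30–39=7728, 40–49=14513, 50+=38150

7728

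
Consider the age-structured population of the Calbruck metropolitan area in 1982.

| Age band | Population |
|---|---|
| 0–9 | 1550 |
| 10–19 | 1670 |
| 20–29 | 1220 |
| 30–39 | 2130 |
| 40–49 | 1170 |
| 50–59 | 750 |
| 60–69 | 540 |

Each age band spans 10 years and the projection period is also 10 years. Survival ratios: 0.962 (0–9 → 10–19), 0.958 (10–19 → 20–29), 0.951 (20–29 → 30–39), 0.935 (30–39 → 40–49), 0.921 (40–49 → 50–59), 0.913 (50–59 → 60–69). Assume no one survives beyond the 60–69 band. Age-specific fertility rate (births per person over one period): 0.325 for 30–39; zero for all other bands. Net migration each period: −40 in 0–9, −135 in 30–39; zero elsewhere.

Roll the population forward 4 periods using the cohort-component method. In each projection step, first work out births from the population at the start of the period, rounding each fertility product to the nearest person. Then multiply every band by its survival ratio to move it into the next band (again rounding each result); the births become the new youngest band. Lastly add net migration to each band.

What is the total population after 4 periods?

Let group 1 be 0–9 through group 7 = 60–69.
After projecting period 1:
Births: 2130 × 0.325 = 692
Group 2: 1550 × 0.962 = 1491
Group 3: 1670 × 0.958 = 1600
Group 4: 1220 × 0.951 = 1160
Group 5: 2130 × 0.935 = 1992
Group 6: 1170 × 0.921 = 1078
Group 7: 750 × 0.913 = 685
Net migration: Group 1 − 40 → 652; Group 4 − 135 → 1025
→ [652, 1491, 1600, 1025, 1992, 1078, 685]
After projecting period 2:
Births: 1025 × 0.325 = 333
Group 2: 652 × 0.962 = 627
Group 3: 1491 × 0.958 = 1428
Group 4: 1600 × 0.951 = 1522
Group 5: 1025 × 0.935 = 958
Group 6: 1992 × 0.921 = 1835
Group 7: 1078 × 0.913 = 984
Net migration: Group 1 − 40 → 293; Group 4 − 135 → 1387
→ [293, 627, 1428, 1387, 958, 1835, 984]
After projecting period 3:
Births: 1387 × 0.325 = 451
Group 2: 293 × 0.962 = 282
Group 3: 627 × 0.958 = 601
Group 4: 1428 × 0.951 = 1358
Group 5: 1387 × 0.935 = 1297
Group 6: 958 × 0.921 = 882
Group 7: 1835 × 0.913 = 1675
Net migration: Group 1 − 40 → 411; Group 4 − 135 → 1223
→ [411, 282, 601, 1223, 1297, 882, 1675]
After projecting period 4:
Births: 1223 × 0.325 = 397
Group 2: 411 × 0.962 = 395
Group 3: 282 × 0.958 = 270
Group 4: 601 × 0.951 = 572
Group 5: 1223 × 0.935 = 1144
Group 6: 1297 × 0.921 = 1195
Group 7: 882 × 0.913 = 805
Net migration: Group 1 − 40 → 357; Group 4 − 135 → 437
→ [357, 395, 270, 437, 1144, 1195, 805]
Total after period 4: 357 + 395 + 270 + 437 + 1144 + 1195 + 805 = 4603

4603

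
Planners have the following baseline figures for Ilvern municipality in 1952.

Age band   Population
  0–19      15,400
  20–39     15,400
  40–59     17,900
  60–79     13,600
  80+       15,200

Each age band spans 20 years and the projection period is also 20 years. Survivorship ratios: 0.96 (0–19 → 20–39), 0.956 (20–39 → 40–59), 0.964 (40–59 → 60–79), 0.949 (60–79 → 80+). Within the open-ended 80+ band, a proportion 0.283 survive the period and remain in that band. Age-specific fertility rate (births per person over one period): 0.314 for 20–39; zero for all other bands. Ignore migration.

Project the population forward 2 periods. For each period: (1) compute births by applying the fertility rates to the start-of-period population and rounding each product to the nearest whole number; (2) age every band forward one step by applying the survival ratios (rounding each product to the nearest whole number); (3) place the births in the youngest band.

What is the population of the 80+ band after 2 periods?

21246

— Period 1 —
Births: 15400 × 0.314 = 4836
20–39: 15400 × 0.96 = 14784
40–59: 15400 × 0.956 = 14722
60–79: 17900 × 0.964 = 17256
80+: 13600 × 0.949 + 15200 × 0.283 = 12906 + 4302 = 17208
Population now: 0–19=4836, 20–39=14784, 40–59=14722, 60–79=17256, 80+=17208
— Period 2 —
Births: 14784 × 0.314 = 4642
20–39: 4836 × 0.96 = 4643
40–59: 14784 × 0.956 = 14134
60–79: 14722 × 0.964 = 14192
80+: 17256 × 0.949 + 17208 × 0.283 = 16376 + 4870 = 21246
Population now: 0–19=4642, 20–39=4643, 40–59=14134, 60–79=14192, 80+=21246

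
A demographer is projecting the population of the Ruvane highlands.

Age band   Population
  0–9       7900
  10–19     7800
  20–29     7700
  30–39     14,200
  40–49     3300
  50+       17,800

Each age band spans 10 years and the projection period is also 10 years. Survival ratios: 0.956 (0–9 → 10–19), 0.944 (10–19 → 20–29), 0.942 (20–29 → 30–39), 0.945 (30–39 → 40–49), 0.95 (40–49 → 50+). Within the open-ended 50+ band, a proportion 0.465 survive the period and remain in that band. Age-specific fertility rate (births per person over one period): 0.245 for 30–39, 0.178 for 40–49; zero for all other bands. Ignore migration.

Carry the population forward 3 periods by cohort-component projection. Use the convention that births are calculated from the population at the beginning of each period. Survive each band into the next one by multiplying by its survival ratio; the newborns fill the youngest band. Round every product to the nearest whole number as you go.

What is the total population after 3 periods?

(Bands numbered youngest = 1 to oldest = 6.)
After projecting period 1:
Births: 14200 × 0.245 = 3479, 3300 × 0.178 = 587 → 4066
Band 2: 7900 × 0.956 = 7552
Band 3: 7800 × 0.944 = 7363
Band 4: 7700 × 0.942 = 7253
Band 5: 14200 × 0.945 = 13419
Band 6: 3300 × 0.95 + 17800 × 0.465 = 3135 + 8277 = 11412
Population now: 0–9=4066, 10–19=7552, 20–29=7363, 30–39=7253, 40–49=13419, 50+=11412
After projecting period 2:
Births: 7253 × 0.245 = 1777, 13419 × 0.178 = 2389 → 4166
Band 2: 4066 × 0.956 = 3887
Band 3: 7552 × 0.944 = 7129
Band 4: 7363 × 0.942 = 6936
Band 5: 7253 × 0.945 = 6854
Band 6: 13419 × 0.95 + 11412 × 0.465 = 12748 + 5307 = 18055
Population now: 0–9=4166, 10–19=3887, 20–29=7129, 30–39=6936, 40–49=6854, 50+=18055
After projecting period 3:
Births: 6936 × 0.245 = 1699, 6854 × 0.178 = 1220 → 2919
Band 2: 4166 × 0.956 = 3983
Band 3: 3887 × 0.944 = 3669
Band 4: 7129 × 0.942 = 6716
Band 5: 6936 × 0.945 = 6555
Band 6: 6854 × 0.95 + 18055 × 0.465 = 6511 + 8396 = 14907
Population now: 0–9=2919, 10–19=3983, 20–29=3669, 30–39=6716, 40–49=6555, 50+=14907
Total after period 3: 2919 + 3983 + 3669 + 6716 + 6555 + 14907 = 38749

38749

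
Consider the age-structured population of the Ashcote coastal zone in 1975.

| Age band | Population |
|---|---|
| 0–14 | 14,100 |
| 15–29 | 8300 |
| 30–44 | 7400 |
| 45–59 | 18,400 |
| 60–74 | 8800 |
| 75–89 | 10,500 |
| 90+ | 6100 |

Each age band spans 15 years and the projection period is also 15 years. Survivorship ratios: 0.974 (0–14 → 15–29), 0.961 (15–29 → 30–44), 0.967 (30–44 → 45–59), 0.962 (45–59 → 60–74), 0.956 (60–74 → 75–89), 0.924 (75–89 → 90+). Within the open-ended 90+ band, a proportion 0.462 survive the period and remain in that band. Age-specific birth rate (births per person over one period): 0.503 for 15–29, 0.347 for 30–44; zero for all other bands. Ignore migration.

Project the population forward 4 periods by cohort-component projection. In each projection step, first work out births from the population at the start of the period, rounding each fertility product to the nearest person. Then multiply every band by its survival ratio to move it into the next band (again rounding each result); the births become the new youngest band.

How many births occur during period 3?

After projecting period 1:
Births: 8300 × 0.503 = 4175  |  7400 × 0.347 = 2568 — total 6743
15–29: 14100 × 0.974 = 13733
30–44: 8300 × 0.961 = 7976
45–59: 7400 × 0.967 = 7156
60–74: 18400 × 0.962 = 17701
75–89: 8800 × 0.956 = 8413
90+: 10500 × 0.924 + 6100 × 0.462 = 9702 + 2818 = 12520
Population now: 0–14=6743, 15–29=13733, 30–44=7976, 45–59=7156, 60–74=17701, 75–89=8413, 90+=12520
After projecting period 2:
Births: 13733 × 0.503 = 6908  |  7976 × 0.347 = 2768 — total 9676
15–29: 6743 × 0.974 = 6568
30–44: 13733 × 0.961 = 13197
45–59: 7976 × 0.967 = 7713
60–74: 7156 × 0.962 = 6884
75–89: 17701 × 0.956 = 16922
90+: 8413 × 0.924 + 12520 × 0.462 = 7774 + 5784 = 13558
Population now: 0–14=9676, 15–29=6568, 30–44=13197, 45–59=7713, 60–74=6884, 75–89=16922, 90+=13558
After projecting period 3:
Births: 6568 × 0.503 = 3304  |  13197 × 0.347 = 4579 — total 7883
15–29: 9676 × 0.974 = 9424
30–44: 6568 × 0.961 = 6312
45–59: 13197 × 0.967 = 12761
60–74: 7713 × 0.962 = 7420
75–89: 6884 × 0.956 = 6581
90+: 16922 × 0.924 + 13558 × 0.462 = 15636 + 6264 = 21900
Population now: 0–14=7883, 15–29=9424, 30–44=6312, 45–59=12761, 60–74=7420, 75–89=6581, 90+=21900

7883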